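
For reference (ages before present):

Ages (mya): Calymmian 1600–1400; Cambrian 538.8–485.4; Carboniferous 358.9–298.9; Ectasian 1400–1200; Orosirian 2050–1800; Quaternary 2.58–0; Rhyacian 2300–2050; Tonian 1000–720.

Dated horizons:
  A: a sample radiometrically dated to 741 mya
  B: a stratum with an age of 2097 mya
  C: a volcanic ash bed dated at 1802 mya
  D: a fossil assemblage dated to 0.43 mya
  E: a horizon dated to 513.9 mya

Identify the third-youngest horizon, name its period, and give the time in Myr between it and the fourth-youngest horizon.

A, in the Tonian; 1061 million years to C

Sorted youngest-first by Ma: D (0.43), E (513.9), A (741), C (1802), B (2097).
The third youngest is A at 741 Ma, which lies in 1000–720 Ma: the Tonian.
The fourth youngest is C at 1802 Ma; separation = |741 − 1802| = 1061 Myr.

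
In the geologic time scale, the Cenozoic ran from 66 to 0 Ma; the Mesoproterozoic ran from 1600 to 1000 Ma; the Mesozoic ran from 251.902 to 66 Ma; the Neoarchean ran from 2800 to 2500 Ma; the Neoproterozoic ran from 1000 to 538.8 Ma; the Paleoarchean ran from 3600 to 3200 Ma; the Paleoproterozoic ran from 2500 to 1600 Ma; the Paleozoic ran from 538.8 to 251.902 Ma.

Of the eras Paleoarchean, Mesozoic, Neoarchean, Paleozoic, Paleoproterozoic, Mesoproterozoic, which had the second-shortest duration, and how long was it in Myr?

Durations: Paleoarchean 400; Mesozoic 185.902; Neoarchean 300; Paleozoic 286.898; Paleoproterozoic 900; Mesoproterozoic 600 Myr.
Sorted shortest-first: Mesozoic (185.902), Paleozoic (286.898), Neoarchean (300), Paleoarchean (400), Mesoproterozoic (600), Paleoproterozoic (900).
The second shortest is Paleozoic at 286.898 Myr.

Paleozoic, 286.898 million years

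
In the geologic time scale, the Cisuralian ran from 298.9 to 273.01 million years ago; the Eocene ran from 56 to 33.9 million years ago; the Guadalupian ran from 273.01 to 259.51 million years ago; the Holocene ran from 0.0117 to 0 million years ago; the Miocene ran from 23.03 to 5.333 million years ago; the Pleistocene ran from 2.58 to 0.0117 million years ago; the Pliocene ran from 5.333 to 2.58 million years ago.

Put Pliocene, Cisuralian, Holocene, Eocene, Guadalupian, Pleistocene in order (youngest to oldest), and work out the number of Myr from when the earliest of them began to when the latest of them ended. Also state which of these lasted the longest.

Start ages (Ma): Cisuralian 298.9, Guadalupian 273.01, Eocene 56, Pliocene 5.333, Pleistocene 2.58, Holocene 0.0117.
Ordered youngest to oldest: Holocene, Pleistocene, Pliocene, Eocene, Guadalupian, Cisuralian.
Span = 298.9 − 0 = 298.9 Myr.
Durations: Cisuralian 25.89, Eocene 22.1, Pliocene 2.753, Pleistocene 2.5683, Guadalupian 13.5, Holocene 0.0117 → longest is Cisuralian (25.89 Myr).

Holocene, Pleistocene, Pliocene, Eocene, Guadalupian, Cisuralian; total span 298.9 Myr; longest is Cisuralian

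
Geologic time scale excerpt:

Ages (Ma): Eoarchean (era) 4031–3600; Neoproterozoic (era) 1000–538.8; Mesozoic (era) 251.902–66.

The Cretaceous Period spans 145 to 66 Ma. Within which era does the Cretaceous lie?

Mesozoic

The Cretaceous (145–66 Ma) lies entirely within 251.902–66 Ma, the Mesozoic Era.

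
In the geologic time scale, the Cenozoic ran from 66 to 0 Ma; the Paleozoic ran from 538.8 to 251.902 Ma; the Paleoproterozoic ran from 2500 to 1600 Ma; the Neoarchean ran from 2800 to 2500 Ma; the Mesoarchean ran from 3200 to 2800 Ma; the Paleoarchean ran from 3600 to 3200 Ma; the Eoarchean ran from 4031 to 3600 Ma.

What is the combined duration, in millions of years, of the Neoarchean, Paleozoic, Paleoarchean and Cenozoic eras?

Each duration: Neoarchean = 300; Paleozoic = 286.898; Paleoarchean = 400; Cenozoic = 66.
Sum: 300 + 286.898 + 400 + 66 = 1052.898 Myr.

1052.898 million years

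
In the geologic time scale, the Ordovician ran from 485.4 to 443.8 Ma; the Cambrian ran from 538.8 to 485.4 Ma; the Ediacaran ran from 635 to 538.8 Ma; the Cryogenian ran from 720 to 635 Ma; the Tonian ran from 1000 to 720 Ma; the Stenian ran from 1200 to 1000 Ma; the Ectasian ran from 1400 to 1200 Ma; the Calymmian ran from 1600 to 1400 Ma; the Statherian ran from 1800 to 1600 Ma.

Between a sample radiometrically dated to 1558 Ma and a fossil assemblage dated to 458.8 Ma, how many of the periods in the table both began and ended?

6

The older date is 1558 Ma and the younger is 458.8 Ma.
Periods with start < 1558 and end > 458.8 Ma: Ectasian (1400–1200), Stenian (1200–1000), Tonian (1000–720), Cryogenian (720–635), Ediacaran (635–538.8), Cambrian (538.8–485.4).
That is 6 complete periods.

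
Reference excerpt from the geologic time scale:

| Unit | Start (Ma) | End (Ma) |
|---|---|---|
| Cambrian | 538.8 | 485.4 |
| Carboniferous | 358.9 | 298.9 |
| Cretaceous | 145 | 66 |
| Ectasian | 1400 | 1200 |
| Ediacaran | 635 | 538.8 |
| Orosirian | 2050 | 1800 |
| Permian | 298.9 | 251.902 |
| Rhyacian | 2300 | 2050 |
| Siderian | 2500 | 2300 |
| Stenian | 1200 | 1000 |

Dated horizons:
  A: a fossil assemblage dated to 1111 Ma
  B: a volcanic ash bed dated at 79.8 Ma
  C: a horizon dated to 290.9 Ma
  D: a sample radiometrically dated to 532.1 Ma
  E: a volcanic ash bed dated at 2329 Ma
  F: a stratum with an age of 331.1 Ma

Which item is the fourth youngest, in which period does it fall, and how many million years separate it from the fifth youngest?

D, in the Cambrian; 578.9 million years to A

Sorted youngest-first by Ma: B (79.8), C (290.9), F (331.1), D (532.1), A (1111), E (2329).
The fourth youngest is D at 532.1 Ma, which lies in 538.8–485.4 Ma: the Cambrian.
The fifth youngest is A at 1111 Ma; separation = |532.1 − 1111| = 578.9 Myr.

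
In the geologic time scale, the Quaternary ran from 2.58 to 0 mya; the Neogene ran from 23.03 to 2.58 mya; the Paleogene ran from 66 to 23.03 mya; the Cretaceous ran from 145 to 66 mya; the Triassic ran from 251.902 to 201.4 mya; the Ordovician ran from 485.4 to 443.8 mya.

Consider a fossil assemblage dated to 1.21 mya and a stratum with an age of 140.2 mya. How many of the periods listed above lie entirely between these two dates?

2

140.2 Ma sits inside the Cretaceous (145–66) and 1.21 Ma inside the Quaternary (2.58–0); neither of those is wholly between the two dates.
The listed periods lying completely between them are Paleogene, Neogene — 2 in all.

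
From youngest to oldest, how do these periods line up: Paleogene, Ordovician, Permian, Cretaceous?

Paleogene, then Cretaceous, then Permian, then Ordovician

Group by era (each group listed oldest first) — Paleozoic: Ordovician, Permian; Mesozoic: Cretaceous; Cenozoic: Paleogene. The eras run Paleozoic → Mesozoic → Cenozoic. Concatenating the groups in that era order and then reversing gives youngest to oldest.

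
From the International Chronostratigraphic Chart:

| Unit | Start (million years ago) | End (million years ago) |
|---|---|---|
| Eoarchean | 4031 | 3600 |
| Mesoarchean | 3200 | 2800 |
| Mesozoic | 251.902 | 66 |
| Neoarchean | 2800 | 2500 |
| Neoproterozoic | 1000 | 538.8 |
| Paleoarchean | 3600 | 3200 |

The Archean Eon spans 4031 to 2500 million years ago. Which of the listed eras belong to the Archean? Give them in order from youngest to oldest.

Neoarchean, Mesoarchean, Paleoarchean, Eoarchean

Eras with both bounds inside 4031–2500 Ma: Neoarchean (2800–2500), Mesoarchean (3200–2800), Paleoarchean (3600–3200), Eoarchean (4031–3600).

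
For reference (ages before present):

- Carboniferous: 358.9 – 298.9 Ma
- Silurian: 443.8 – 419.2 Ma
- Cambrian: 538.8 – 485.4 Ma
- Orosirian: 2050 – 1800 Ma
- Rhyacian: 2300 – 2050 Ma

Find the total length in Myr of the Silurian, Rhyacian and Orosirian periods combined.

524.6 million years

Duration is start − end for each: (443.8 − 419.2) + (2300 − 2050) + (2050 − 1800).
That is 24.6 + 250 + 250, which totals 524.6 million years.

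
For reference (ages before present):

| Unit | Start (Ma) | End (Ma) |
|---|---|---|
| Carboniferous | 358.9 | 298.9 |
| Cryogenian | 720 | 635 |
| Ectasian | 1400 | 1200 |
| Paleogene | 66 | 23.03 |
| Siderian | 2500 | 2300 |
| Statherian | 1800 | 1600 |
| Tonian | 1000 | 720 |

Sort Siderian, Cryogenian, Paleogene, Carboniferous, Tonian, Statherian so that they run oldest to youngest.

Sorting by start age (descending Ma, since larger Ma = older): Siderian began 2500, Statherian began 1800, Tonian began 1000, Cryogenian began 720, Carboniferous began 358.9, Paleogene began 66.

Siderian, Statherian, Tonian, Cryogenian, Carboniferous, Paleogene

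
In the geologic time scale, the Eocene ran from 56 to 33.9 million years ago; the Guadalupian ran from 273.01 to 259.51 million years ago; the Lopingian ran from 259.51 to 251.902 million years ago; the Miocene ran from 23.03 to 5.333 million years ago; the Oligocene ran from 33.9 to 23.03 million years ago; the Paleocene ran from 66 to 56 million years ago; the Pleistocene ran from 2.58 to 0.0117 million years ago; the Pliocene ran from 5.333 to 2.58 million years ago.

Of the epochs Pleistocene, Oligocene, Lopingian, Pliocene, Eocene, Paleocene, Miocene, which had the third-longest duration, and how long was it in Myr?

Durations: Pleistocene 2.5683; Oligocene 10.87; Lopingian 7.608; Pliocene 2.753; Eocene 22.1; Paleocene 10; Miocene 17.697 Myr.
Sorted longest-first: Eocene (22.1), Miocene (17.697), Oligocene (10.87), Paleocene (10), Lopingian (7.608), Pliocene (2.753), Pleistocene (2.5683).
The third longest is Oligocene at 10.87 Myr.

Oligocene, 10.87 million years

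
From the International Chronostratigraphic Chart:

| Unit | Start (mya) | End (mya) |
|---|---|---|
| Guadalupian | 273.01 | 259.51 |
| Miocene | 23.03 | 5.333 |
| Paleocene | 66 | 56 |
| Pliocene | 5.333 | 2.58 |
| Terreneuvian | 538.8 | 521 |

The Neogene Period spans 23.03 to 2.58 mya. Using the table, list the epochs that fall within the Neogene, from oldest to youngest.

Epochs with both bounds inside 23.03–2.58 Ma: Miocene (23.03–5.333), Pliocene (5.333–2.58).

Miocene, Pliocene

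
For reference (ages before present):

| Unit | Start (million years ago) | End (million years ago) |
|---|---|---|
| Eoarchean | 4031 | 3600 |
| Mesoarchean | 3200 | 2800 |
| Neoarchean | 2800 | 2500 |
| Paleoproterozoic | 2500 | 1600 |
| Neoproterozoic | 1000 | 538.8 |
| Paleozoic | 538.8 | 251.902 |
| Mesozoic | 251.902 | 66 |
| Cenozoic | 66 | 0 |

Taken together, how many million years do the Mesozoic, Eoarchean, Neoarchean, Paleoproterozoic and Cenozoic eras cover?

1882.902 million years

Duration is start − end for each: (251.902 − 66) + (4031 − 3600) + (2800 − 2500) + (2500 − 1600) + (66 − 0).
That is 185.902 + 431 + 300 + 900 + 66, which totals 1882.902 million years.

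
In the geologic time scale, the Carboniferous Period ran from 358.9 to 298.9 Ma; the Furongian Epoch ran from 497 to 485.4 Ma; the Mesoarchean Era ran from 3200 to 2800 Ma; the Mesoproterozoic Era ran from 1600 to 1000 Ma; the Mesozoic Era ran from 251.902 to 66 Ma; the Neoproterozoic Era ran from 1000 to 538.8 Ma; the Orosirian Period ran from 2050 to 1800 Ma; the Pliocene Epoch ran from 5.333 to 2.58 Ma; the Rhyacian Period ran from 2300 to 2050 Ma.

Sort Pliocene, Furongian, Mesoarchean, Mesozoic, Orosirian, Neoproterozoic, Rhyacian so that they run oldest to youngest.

The oldest of these is Mesoarchean (starts 3200 Ma) and the youngest is Pliocene (ends 2.58 Ma).
In between, by decreasing start age: Rhyacian (2300), Orosirian (2050), Neoproterozoic (1000), Furongian (497), Mesozoic (251.902).

Mesoarchean, Rhyacian, Orosirian, Neoproterozoic, Furongian, Mesozoic, Pliocene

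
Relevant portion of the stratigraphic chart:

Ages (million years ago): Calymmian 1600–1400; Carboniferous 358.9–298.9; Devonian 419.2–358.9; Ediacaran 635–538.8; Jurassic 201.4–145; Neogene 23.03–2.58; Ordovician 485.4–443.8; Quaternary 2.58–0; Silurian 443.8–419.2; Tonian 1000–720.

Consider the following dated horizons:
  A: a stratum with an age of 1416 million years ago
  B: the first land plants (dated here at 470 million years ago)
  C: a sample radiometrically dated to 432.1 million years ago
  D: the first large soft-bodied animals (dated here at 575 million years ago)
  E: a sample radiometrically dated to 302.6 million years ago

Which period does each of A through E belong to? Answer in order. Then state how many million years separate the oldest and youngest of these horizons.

A — Calymmian; B — Ordovician; C — Silurian; D — Ediacaran; E — Carboniferous; span 1113.4 million years

Match each age against the start–end ranges in the excerpt: A = 1416 Ma → Calymmian (1600–1400); B = 470 Ma → Ordovician (485.4–443.8); C = 432.1 Ma → Silurian (443.8–419.2); D = 575 Ma → Ediacaran (635–538.8); E = 302.6 Ma → Carboniferous (358.9–298.9).
The largest age is 1416 Ma and the smallest is 302.6 Ma; their difference is 1113.4 Myr.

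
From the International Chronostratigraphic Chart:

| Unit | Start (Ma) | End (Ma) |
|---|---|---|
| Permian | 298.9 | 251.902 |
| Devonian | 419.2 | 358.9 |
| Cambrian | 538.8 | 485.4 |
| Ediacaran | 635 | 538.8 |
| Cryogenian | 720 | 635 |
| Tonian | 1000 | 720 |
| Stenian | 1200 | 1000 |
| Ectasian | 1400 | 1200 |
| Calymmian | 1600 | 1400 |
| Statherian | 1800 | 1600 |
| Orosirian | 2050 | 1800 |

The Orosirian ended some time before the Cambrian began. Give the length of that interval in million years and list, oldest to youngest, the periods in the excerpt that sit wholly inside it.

The Orosirian closes at 1800 Ma and the Cambrian opens at 538.8 Ma, so the interval is 1800 − 538.8 = 1261.2 Myr.
A period fits inside if it starts at or after 1800 Ma and ends at or before 538.8 Ma; oldest first that gives Statherian, Calymmian, Ectasian, Stenian, Tonian, Cryogenian, Ediacaran.

1261.2 million years; Statherian, Calymmian, Ectasian, Stenian, Tonian, Cryogenian, Ediacaran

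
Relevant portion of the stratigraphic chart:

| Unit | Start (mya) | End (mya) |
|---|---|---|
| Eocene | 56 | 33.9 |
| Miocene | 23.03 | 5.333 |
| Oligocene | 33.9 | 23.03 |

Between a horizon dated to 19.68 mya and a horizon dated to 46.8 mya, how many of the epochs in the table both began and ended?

46.8 Ma sits inside the Eocene (56–33.9) and 19.68 Ma inside the Miocene (23.03–5.333); neither of those is wholly between the two dates.
The listed epochs lying completely between them are Oligocene — 1 in all.

1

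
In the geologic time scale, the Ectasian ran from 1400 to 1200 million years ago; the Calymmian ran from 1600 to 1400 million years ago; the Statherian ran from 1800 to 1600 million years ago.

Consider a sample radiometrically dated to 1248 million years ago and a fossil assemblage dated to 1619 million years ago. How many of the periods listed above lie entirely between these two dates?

1

1619 Ma sits inside the Statherian (1800–1600) and 1248 Ma inside the Ectasian (1400–1200); neither of those is wholly between the two dates.
The listed periods lying completely between them are Calymmian — 1 in all.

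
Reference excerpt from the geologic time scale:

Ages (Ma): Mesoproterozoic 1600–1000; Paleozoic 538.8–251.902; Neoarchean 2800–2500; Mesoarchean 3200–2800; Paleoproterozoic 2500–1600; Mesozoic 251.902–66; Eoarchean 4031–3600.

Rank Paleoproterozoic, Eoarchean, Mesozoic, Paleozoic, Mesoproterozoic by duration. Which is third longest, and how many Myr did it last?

Eoarchean, 431 million years

Start − end for each: Paleoproterozoic 2500 − 1600 = 900; Eoarchean 4031 − 3600 = 431; Mesozoic 251.902 − 66 = 185.902; Paleozoic 538.8 − 251.902 = 286.898; Mesoproterozoic 1600 − 1000 = 600.
Ranking these from longest: Paleoproterozoic > Mesoproterozoic > Eoarchean > Paleozoic > Mesozoic.
Position 3 in that ranking is Eoarchean, which lasted 431 Myr.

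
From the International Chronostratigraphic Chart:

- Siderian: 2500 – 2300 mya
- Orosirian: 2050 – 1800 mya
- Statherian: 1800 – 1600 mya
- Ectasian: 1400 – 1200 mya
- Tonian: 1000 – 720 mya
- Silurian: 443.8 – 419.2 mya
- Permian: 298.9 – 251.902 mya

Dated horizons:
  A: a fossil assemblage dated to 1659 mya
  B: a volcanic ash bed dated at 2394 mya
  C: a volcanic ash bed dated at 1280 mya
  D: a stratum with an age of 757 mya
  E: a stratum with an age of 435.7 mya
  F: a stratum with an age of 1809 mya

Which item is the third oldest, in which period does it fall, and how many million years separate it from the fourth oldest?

A, in the Statherian; 379 million years to C

Larger Ma means older, so oldest first: B 2394 > F 1809 > A 1659 > C 1280 > D 757 > E 435.7.
Counting 3 along gives A (1659 Ma); the excerpt puts that inside the Statherian, 1800–1600 Ma.
Next in line is C (1280 Ma), and 1659 − 1280 = 379 Myr.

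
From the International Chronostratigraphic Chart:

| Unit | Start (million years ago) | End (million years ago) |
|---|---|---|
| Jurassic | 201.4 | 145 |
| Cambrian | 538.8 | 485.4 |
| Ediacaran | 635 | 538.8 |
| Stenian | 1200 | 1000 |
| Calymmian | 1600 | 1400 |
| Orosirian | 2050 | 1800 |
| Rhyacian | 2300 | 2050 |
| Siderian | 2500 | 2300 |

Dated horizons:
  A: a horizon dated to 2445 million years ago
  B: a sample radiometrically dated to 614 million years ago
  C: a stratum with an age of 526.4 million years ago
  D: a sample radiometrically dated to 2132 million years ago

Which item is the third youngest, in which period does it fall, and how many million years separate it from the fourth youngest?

D, in the Rhyacian; 313 million years to A

Smaller Ma means younger, so youngest first: C 526.4 < B 614 < D 2132 < A 2445.
Counting 3 along gives D (2132 Ma); the excerpt puts that inside the Rhyacian, 2300–2050 Ma.
Next in line is A (2445 Ma), and 2445 − 2132 = 313 Myr.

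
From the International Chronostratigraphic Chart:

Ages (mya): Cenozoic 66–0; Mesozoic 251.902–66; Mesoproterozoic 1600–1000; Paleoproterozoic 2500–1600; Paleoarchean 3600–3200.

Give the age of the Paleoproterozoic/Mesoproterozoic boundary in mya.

1600 mya

The Paleoproterozoic ends and the Mesoproterozoic begins at 1600 mya.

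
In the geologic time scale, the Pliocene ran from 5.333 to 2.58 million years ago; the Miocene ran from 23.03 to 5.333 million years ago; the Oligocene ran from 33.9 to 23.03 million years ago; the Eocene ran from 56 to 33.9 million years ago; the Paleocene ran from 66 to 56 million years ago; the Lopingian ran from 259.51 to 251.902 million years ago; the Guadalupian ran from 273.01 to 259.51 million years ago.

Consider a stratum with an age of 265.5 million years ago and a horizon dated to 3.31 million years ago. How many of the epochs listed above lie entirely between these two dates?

265.5 Ma sits inside the Guadalupian (273.01–259.51) and 3.31 Ma inside the Pliocene (5.333–2.58); neither of those is wholly between the two dates.
The listed epochs lying completely between them are Lopingian, Paleocene, Eocene, Oligocene, Miocene — 5 in all.

5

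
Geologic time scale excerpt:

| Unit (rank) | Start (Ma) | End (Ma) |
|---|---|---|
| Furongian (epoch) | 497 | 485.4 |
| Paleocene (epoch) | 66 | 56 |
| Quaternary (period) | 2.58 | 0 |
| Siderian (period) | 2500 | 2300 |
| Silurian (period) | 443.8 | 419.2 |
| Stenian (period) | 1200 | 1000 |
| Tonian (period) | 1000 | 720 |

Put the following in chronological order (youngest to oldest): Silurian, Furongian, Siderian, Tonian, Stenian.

Sorting by start age (ascending Ma, since larger Ma = older): Silurian start 443.8, Furongian start 497, Tonian start 1000, Stenian start 1200, Siderian start 2500.

Silurian, Furongian, Tonian, Stenian, Siderian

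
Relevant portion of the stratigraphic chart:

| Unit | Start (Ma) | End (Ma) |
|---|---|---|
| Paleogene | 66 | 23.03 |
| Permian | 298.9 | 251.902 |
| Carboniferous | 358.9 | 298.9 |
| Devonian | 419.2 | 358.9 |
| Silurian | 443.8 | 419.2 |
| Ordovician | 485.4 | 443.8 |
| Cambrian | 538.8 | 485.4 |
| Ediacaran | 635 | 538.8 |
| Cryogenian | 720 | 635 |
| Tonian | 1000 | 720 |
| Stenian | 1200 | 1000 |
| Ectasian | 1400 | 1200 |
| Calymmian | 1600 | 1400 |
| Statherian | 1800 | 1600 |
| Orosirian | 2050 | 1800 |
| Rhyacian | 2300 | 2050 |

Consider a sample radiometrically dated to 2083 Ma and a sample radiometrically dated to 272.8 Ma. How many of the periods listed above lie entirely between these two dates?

13

The older date is 2083 Ma and the younger is 272.8 Ma.
Periods with start < 2083 and end > 272.8 Ma: Orosirian (2050–1800), Statherian (1800–1600), Calymmian (1600–1400), Ectasian (1400–1200), Stenian (1200–1000), Tonian (1000–720), Cryogenian (720–635), Ediacaran (635–538.8), Cambrian (538.8–485.4), Ordovician (485.4–443.8), Silurian (443.8–419.2), Devonian (419.2–358.9), Carboniferous (358.9–298.9).
That is 13 complete periods.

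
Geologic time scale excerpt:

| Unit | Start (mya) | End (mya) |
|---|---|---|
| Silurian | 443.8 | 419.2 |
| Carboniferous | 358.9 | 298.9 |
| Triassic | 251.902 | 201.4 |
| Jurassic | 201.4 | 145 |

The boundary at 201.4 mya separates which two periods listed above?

The Triassic ends at 201.4 mya and the Jurassic begins at 201.4 mya, so they share that boundary.

Triassic and Jurassic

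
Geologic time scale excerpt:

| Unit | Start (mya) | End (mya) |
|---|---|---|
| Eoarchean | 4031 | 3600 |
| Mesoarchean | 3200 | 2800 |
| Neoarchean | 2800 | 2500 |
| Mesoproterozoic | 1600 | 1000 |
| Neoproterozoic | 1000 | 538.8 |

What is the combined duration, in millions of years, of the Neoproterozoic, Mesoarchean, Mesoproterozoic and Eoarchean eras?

Duration is start − end for each: (1000 − 538.8) + (3200 − 2800) + (1600 − 1000) + (4031 − 3600).
That is 461.2 + 400 + 600 + 431, which totals 1892.2 million years.

1892.2 million years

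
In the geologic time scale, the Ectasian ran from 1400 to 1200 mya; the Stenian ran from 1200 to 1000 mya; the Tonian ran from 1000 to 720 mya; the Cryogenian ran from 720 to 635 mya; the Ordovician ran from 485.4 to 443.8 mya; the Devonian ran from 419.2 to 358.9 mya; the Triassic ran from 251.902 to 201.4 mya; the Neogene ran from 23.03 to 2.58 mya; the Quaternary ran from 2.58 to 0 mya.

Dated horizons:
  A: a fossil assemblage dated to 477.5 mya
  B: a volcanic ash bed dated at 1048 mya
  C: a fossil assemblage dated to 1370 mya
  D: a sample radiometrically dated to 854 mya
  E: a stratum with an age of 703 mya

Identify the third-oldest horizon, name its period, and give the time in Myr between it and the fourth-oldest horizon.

D, in the Tonian; 151 million years to E

Sorted oldest-first by Ma: C (1370), B (1048), D (854), E (703), A (477.5).
The third oldest is D at 854 Ma, which lies in 1000–720 Ma: the Tonian.
The fourth oldest is E at 703 Ma; separation = |854 − 703| = 151 Myr.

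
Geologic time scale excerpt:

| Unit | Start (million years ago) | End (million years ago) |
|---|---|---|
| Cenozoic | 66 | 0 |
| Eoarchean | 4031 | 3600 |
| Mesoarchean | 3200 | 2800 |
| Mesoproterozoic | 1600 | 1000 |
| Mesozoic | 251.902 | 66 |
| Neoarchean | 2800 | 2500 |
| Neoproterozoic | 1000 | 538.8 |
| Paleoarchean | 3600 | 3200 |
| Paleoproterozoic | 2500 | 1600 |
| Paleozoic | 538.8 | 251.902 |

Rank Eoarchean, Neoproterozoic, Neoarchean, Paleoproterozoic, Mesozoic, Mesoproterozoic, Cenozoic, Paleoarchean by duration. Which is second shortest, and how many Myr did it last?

Durations: Eoarchean 431; Neoproterozoic 461.2; Neoarchean 300; Paleoproterozoic 900; Mesozoic 185.902; Mesoproterozoic 600; Cenozoic 66; Paleoarchean 400 Myr.
Sorted shortest-first: Cenozoic (66), Mesozoic (185.902), Neoarchean (300), Paleoarchean (400), Eoarchean (431), Neoproterozoic (461.2), Mesoproterozoic (600), Paleoproterozoic (900).
The second shortest is Mesozoic at 185.902 Myr.

Mesozoic, 185.902 million years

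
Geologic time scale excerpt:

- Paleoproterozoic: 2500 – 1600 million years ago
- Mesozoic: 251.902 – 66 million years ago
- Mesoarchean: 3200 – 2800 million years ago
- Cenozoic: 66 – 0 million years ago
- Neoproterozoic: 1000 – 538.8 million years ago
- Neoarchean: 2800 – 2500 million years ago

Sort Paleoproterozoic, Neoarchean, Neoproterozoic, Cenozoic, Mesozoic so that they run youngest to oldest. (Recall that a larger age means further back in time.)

Read off each span (Ma): Paleoproterozoic 2500–1600; Neoarchean 2800–2500; Neoproterozoic 1000–538.8; Cenozoic 66–0; Mesozoic 251.902–66.
Larger Ma is older, so oldest→youngest is Neoarchean, Paleoproterozoic, Neoproterozoic, Mesozoic, Cenozoic; reverse it for youngest→oldest.

Cenozoic, then Mesozoic, then Neoproterozoic, then Paleoproterozoic, then Neoarchean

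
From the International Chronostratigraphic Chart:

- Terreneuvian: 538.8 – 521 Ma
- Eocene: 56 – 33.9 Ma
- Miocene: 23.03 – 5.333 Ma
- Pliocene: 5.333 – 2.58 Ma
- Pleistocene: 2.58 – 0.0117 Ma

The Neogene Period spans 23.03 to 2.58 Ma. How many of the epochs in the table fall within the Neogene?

2

Epochs inside 23.03–2.58 Ma: Miocene, Pliocene — 2 in total.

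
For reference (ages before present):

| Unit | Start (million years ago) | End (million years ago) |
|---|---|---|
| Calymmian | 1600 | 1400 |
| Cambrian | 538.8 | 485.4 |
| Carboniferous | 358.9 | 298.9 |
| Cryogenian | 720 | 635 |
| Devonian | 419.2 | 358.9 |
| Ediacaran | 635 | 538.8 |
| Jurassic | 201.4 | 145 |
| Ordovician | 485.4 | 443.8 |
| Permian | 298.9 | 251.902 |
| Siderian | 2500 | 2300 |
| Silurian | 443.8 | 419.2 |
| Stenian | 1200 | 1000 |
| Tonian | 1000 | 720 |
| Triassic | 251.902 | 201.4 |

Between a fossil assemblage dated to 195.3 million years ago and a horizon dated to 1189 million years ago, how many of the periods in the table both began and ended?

10

1189 Ma sits inside the Stenian (1200–1000) and 195.3 Ma inside the Jurassic (201.4–145); neither of those is wholly between the two dates.
The listed periods lying completely between them are Tonian, Cryogenian, Ediacaran, Cambrian, Ordovician, Silurian, Devonian, Carboniferous, Permian, Triassic — 10 in all.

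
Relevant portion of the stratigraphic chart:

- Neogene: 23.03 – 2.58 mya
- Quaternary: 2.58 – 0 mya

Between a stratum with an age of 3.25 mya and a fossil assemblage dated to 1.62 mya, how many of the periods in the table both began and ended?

0

The older date is 3.25 Ma and the younger is 1.62 Ma.
No period both begins after 3.25 Ma and ends before 1.62 Ma, so the count is 0.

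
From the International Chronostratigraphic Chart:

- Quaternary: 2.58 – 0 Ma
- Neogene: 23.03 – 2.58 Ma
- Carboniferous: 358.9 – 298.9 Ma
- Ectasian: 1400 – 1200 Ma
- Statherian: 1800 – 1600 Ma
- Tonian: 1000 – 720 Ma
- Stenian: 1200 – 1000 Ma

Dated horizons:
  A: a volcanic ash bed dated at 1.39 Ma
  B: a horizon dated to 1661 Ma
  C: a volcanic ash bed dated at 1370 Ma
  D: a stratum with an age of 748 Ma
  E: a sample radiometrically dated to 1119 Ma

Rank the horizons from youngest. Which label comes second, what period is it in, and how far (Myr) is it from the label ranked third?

D, in the Tonian; 371 million years to E

Smaller Ma means younger, so youngest first: A 1.39 < D 748 < E 1119 < C 1370 < B 1661.
Counting 2 along gives D (748 Ma); the excerpt puts that inside the Tonian, 1000–720 Ma.
Next in line is E (1119 Ma), and 1119 − 748 = 371 Myr.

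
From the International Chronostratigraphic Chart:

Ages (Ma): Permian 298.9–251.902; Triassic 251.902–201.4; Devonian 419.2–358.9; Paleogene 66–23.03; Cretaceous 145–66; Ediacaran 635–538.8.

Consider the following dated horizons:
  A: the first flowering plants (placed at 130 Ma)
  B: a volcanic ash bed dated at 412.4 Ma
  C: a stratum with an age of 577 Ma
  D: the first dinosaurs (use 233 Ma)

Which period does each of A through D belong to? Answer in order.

A: 130 Ma lies in 145–66 Ma, so Cretaceous.
B: 412.4 Ma lies in 419.2–358.9 Ma, so Devonian.
C: 577 Ma lies in 635–538.8 Ma, so Ediacaran.
D: 233 Ma lies in 251.902–201.4 Ma, so Triassic.

A — Cretaceous; B — Devonian; C — Ediacaran; D — Triassic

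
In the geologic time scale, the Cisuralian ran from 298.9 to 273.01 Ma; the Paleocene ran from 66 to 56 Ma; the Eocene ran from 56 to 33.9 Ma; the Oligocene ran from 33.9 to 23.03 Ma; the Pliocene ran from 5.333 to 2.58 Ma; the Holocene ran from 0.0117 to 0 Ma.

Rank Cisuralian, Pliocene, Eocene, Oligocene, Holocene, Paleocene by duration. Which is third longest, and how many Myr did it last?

Start − end for each: Cisuralian 298.9 − 273.01 = 25.89; Pliocene 5.333 − 2.58 = 2.753; Eocene 56 − 33.9 = 22.1; Oligocene 33.9 − 23.03 = 10.87; Holocene 0.0117 − 0 = 0.0117; Paleocene 66 − 56 = 10.
Ranking these from longest: Cisuralian > Eocene > Oligocene > Paleocene > Pliocene > Holocene.
Position 3 in that ranking is Oligocene, which lasted 10.87 Myr.

Oligocene, 10.87 million years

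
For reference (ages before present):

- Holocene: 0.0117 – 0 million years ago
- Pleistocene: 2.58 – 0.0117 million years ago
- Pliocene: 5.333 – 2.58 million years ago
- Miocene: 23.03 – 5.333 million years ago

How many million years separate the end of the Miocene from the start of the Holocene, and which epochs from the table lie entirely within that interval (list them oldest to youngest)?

5.3213 million years; Pliocene, Pleistocene

End of Miocene = 5.333 Ma; start of Holocene = 0.0117 Ma.
Gap = 5.333 − 0.0117 = 5.3213 Myr.
Epochs wholly inside 5.333–0.0117 Ma: Pliocene (5.333–2.58), Pleistocene (2.58–0.0117).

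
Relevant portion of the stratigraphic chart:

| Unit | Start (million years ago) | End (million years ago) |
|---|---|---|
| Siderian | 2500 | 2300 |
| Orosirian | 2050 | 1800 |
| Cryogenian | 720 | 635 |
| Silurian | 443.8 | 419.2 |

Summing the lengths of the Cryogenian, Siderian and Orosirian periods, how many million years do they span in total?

Each duration: Cryogenian = 85; Siderian = 200; Orosirian = 250.
Sum: 85 + 200 + 250 = 535 Myr.

535 million years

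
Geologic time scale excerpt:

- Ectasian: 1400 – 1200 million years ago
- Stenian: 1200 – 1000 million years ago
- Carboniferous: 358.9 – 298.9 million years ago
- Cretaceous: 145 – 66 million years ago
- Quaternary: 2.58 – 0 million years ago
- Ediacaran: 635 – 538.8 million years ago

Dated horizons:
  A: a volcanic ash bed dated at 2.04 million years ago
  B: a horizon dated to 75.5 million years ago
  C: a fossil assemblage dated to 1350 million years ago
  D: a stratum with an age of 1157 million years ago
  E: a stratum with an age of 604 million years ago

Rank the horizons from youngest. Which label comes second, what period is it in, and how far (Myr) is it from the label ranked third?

Sorted youngest-first by Ma: A (2.04), B (75.5), E (604), D (1157), C (1350).
The second youngest is B at 75.5 Ma, which lies in 145–66 Ma: the Cretaceous.
The third youngest is E at 604 Ma; separation = |75.5 − 604| = 528.5 Myr.

B, in the Cretaceous; 528.5 million years to E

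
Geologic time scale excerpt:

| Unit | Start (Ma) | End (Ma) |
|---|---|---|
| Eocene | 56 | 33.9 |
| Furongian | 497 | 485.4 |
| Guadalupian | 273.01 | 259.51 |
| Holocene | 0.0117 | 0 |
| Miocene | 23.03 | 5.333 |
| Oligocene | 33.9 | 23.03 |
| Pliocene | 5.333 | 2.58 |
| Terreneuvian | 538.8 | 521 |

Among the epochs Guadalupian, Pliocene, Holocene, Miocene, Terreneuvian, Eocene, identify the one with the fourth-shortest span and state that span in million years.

Start − end for each: Guadalupian 273.01 − 259.51 = 13.5; Pliocene 5.333 − 2.58 = 2.753; Holocene 0.0117 − 0 = 0.0117; Miocene 23.03 − 5.333 = 17.697; Terreneuvian 538.8 − 521 = 17.8; Eocene 56 − 33.9 = 22.1.
Ranking these from shortest: Holocene < Pliocene < Guadalupian < Miocene < Terreneuvian < Eocene.
Position 4 in that ranking is Miocene, which lasted 17.697 Myr.

Miocene, 17.697 million years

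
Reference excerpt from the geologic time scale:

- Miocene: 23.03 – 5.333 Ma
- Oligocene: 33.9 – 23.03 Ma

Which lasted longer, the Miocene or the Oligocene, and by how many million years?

Miocene: 23.03 − 5.333 = 17.697 Myr.
Oligocene: 33.9 − 23.03 = 10.87 Myr.
Difference: 17.697 − 10.87 = 6.827 Myr, so the Miocene was longer.

Miocene, by 6.827 million years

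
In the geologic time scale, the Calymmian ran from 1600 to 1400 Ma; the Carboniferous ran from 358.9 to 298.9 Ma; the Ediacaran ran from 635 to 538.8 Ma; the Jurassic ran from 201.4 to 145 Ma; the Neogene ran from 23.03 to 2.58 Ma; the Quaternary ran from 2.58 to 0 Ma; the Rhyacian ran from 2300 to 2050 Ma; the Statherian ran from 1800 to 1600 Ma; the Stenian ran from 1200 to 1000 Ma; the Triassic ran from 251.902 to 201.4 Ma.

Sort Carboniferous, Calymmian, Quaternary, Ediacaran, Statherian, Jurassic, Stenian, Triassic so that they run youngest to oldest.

Quaternary, Jurassic, Triassic, Carboniferous, Ediacaran, Stenian, Calymmian, Statherian

The oldest of these is Statherian (starts 1800 Ma) and the youngest is Quaternary (ends 0 Ma).
In between, by decreasing start age: Calymmian (1600), Stenian (1200), Ediacaran (635), Carboniferous (358.9), Triassic (251.902), Jurassic (201.4).
Listing youngest first means reversing that sequence.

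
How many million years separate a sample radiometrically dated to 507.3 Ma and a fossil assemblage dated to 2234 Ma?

1726.7 million years

2234 − 507.3 = 1726.7 million years.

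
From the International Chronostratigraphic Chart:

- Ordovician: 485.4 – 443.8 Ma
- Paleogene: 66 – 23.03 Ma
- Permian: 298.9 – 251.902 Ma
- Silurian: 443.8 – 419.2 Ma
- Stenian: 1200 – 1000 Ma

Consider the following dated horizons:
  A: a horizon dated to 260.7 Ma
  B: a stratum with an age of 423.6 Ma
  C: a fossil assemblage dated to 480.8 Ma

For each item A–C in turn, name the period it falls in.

A — Permian; B — Silurian; C — Ordovician

A: 260.7 Ma lies in 298.9–251.902 Ma, so Permian.
B: 423.6 Ma lies in 443.8–419.2 Ma, so Silurian.
C: 480.8 Ma lies in 485.4–443.8 Ma, so Ordovician.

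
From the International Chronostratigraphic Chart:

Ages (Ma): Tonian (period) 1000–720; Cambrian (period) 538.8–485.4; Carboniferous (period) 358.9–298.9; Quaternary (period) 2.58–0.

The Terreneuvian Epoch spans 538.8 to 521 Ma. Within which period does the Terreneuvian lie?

The Terreneuvian (538.8–521 Ma) lies entirely within 538.8–485.4 Ma, the Cambrian Period.

Cambrian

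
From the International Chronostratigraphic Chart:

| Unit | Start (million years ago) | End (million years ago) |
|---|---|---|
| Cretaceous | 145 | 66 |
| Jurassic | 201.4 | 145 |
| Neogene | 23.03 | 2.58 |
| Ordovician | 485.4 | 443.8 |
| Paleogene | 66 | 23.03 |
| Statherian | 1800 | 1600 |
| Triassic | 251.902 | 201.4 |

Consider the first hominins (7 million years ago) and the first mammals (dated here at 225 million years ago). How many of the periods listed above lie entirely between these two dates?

The older date is 225 Ma and the younger is 7 Ma.
Periods with start < 225 and end > 7 Ma: Jurassic (201.4–145), Cretaceous (145–66), Paleogene (66–23.03).
That is 3 complete periods.

3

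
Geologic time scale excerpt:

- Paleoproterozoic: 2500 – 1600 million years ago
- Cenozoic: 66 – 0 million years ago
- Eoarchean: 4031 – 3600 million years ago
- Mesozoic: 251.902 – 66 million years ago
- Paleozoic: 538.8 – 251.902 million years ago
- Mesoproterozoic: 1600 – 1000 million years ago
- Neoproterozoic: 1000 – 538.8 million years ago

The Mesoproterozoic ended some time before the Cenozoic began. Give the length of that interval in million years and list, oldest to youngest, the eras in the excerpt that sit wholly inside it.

End of Mesoproterozoic = 1000 Ma; start of Cenozoic = 66 Ma.
Gap = 1000 − 66 = 934 Myr.
Eras wholly inside 1000–66 Ma: Neoproterozoic (1000–538.8), Paleozoic (538.8–251.902), Mesozoic (251.902–66).

934 million years; Neoproterozoic, Paleozoic, Mesozoic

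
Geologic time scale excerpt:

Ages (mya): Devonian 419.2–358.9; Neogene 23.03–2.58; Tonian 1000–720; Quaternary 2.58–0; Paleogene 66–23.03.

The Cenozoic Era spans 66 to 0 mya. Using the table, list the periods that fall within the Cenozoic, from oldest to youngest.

Periods with both bounds inside 66–0 Ma: Paleogene (66–23.03), Neogene (23.03–2.58), Quaternary (2.58–0).

Paleogene, Neogene, Quaternary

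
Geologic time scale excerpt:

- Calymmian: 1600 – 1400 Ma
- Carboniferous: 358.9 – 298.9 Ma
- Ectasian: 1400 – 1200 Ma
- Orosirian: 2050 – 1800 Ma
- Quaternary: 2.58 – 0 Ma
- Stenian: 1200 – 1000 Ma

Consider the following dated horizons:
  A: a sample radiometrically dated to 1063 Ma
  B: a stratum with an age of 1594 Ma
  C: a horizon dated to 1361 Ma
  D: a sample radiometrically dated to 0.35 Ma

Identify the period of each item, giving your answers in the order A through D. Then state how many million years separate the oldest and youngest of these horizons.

Match each age against the start–end ranges in the excerpt: A = 1063 Ma → Stenian (1200–1000); B = 1594 Ma → Calymmian (1600–1400); C = 1361 Ma → Ectasian (1400–1200); D = 0.35 Ma → Quaternary (2.58–0).
The largest age is 1594 Ma and the smallest is 0.35 Ma; their difference is 1593.65 Myr.

A — Stenian; B — Calymmian; C — Ectasian; D — Quaternary; span 1593.65 million years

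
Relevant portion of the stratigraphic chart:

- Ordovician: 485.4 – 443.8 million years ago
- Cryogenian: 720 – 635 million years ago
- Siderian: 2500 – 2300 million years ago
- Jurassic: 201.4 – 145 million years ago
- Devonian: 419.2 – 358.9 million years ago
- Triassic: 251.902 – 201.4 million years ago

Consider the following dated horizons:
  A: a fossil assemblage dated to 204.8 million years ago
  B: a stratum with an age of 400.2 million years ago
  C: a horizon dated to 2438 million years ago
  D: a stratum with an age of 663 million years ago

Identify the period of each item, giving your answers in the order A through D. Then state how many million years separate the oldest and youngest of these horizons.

A — Triassic; B — Devonian; C — Siderian; D — Cryogenian; span 2233.2 million years

Match each age against the start–end ranges in the excerpt: A = 204.8 Ma → Triassic (251.902–201.4); B = 400.2 Ma → Devonian (419.2–358.9); C = 2438 Ma → Siderian (2500–2300); D = 663 Ma → Cryogenian (720–635).
The largest age is 2438 Ma and the smallest is 204.8 Ma; their difference is 2233.2 Myr.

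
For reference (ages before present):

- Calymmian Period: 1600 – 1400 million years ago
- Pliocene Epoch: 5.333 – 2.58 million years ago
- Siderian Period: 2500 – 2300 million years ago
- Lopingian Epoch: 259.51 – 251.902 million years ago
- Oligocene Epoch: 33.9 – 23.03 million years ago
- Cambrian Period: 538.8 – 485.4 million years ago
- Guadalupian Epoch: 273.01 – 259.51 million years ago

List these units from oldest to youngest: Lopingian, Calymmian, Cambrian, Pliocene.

Sorting by start age (descending Ma, since larger Ma = older): Calymmian began 1600, Cambrian began 538.8, Lopingian began 259.51, Pliocene began 5.333.

Calymmian, then Cambrian, then Lopingian, then Pliocene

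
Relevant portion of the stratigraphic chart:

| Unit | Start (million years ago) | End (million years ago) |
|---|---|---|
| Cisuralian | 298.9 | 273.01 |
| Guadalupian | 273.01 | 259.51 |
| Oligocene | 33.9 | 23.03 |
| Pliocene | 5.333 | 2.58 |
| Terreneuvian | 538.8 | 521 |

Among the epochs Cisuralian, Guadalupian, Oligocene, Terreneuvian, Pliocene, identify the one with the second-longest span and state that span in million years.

Durations: Cisuralian 25.89; Guadalupian 13.5; Oligocene 10.87; Terreneuvian 17.8; Pliocene 2.753 Myr.
Sorted longest-first: Cisuralian (25.89), Terreneuvian (17.8), Guadalupian (13.5), Oligocene (10.87), Pliocene (2.753).
The second longest is Terreneuvian at 17.8 Myr.

Terreneuvian, 17.8 million years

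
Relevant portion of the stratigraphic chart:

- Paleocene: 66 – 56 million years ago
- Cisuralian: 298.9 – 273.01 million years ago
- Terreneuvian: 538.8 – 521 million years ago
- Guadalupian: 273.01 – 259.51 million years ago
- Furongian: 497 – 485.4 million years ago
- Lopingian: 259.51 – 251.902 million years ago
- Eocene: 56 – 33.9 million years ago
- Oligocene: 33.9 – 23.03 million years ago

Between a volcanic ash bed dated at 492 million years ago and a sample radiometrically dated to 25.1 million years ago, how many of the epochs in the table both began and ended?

5

The older date is 492 Ma and the younger is 25.1 Ma.
Epochs with start < 492 and end > 25.1 Ma: Cisuralian (298.9–273.01), Guadalupian (273.01–259.51), Lopingian (259.51–251.902), Paleocene (66–56), Eocene (56–33.9).
That is 5 complete epochs.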